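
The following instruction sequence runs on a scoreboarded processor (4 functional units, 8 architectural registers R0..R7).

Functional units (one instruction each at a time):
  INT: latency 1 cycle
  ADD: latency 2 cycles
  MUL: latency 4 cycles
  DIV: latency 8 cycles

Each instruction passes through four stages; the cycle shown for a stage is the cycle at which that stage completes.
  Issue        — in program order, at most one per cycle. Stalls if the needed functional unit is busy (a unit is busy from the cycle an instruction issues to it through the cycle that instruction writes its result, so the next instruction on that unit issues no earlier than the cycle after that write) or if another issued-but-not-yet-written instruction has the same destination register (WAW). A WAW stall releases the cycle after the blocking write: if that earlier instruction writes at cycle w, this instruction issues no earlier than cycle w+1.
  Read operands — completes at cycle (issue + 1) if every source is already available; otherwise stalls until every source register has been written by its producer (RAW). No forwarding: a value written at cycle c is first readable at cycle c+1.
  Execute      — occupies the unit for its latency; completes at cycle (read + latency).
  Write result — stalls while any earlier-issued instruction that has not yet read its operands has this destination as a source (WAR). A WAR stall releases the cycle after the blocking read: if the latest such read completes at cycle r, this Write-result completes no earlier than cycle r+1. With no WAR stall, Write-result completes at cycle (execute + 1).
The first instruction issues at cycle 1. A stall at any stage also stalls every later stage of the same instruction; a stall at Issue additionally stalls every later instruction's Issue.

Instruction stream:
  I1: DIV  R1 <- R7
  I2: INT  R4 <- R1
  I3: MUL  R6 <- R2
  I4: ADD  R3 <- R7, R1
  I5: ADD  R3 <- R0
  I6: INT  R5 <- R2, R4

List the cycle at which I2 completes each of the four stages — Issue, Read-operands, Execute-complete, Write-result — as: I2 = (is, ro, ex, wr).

[1] I1→DIV
[2] I1 RO · I2→INT
[3] I3→MUL
[4] I3 RO · I4→ADD
[8] I3 EX
[9] I3 WR R6
[10] I1 EX
[11] I1 WR R1
[12] I2 RO · I4 RO
[13] I2 EX
[14] I2 WR R4 · I4 EX
[15] I4 WR R3
[16] I5→ADD
[17] I5 RO · I6→INT
[18] I6 RO
[19] I5 EX · I6 EX
[20] I5 WR R3 · I6 WR R5

I2 = (2, 12, 13, 14)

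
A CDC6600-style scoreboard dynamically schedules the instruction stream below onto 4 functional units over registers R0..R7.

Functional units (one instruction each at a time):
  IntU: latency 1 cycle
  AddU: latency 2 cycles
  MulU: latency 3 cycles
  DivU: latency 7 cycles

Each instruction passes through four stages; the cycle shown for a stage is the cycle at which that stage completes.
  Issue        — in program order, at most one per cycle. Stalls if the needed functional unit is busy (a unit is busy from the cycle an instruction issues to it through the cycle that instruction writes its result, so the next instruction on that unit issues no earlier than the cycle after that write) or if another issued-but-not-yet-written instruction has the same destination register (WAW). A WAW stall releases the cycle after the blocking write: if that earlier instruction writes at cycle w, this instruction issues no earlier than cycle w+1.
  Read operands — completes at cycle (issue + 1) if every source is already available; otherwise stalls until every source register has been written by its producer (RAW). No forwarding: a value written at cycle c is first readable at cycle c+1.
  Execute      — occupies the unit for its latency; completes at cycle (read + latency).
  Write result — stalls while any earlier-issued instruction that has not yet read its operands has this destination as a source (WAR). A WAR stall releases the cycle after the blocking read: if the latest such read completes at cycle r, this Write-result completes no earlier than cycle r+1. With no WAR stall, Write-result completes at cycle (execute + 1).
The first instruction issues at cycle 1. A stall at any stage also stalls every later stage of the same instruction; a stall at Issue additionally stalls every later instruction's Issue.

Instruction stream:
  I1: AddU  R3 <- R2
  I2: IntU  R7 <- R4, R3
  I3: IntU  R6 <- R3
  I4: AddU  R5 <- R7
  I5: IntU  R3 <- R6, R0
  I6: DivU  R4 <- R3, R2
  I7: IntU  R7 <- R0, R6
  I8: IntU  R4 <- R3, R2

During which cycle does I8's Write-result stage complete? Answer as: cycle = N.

cycle = 29

1) issue 1, read 2, done 4, write 5
2) issue 2, read 6, done 7, write 8  <RAW R3: wait I1 write@5>
3) issue 9, read 10, done 11, write 12  <struct: IntU busy until I2 writes@8>
4) issue 10, read 11, done 13, write 14
5) issue 13, read 14, done 15, write 16  <struct: IntU busy until I3 writes@12>
6) issue 14, read 17, done 24, write 25  <RAW R3: wait I5 write@16>
7) issue 17, read 18, done 19, write 20  <struct: IntU busy until I5 writes@16>
8) issue 26, read 27, done 28, write 29  <WAW R4: wait I6 write@25>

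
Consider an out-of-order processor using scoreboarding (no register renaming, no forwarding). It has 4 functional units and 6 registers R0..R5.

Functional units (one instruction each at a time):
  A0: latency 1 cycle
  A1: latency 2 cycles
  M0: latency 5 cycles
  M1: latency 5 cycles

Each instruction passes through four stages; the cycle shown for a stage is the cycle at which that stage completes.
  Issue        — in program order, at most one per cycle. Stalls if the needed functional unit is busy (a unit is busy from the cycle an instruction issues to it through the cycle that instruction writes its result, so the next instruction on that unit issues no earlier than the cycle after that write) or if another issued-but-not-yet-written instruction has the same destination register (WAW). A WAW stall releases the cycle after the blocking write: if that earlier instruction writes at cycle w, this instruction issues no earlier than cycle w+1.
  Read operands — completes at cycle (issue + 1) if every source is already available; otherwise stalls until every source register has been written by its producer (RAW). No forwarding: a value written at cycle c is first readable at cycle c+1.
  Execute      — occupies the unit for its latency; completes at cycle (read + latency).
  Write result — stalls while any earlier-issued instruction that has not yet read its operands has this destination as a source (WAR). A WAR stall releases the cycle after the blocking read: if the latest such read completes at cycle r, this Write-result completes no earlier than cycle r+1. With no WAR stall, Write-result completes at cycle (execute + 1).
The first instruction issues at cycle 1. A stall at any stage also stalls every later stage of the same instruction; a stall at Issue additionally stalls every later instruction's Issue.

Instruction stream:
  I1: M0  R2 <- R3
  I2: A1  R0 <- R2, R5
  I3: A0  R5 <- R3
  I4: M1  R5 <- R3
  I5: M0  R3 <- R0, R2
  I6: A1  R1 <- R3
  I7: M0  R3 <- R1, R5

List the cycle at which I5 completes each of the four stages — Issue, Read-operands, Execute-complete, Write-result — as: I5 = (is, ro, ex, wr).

[1] I1 dispatched to M0
[2] I1 operands ready · I2 dispatched to A1
[3] I3 dispatched to A0
[4] I3 operands ready
[5] I3 complete
[7] I1 complete
[8] R2←I1
[9] I2 operands ready
[10] R5←I3
[11] I2 complete · I4 dispatched to M1
[12] R0←I2 · I4 operands ready · I5 dispatched to M0
[13] I5 operands ready · I6 dispatched to A1
[17] I4 complete
[18] R5←I4 · I5 complete
[19] R3←I5
[20] I6 operands ready · I7 dispatched to M0
[22] I6 complete
[23] R1←I6
[24] I7 operands ready
[29] I7 complete
[30] R3←I7

I5 = (12, 13, 18, 19)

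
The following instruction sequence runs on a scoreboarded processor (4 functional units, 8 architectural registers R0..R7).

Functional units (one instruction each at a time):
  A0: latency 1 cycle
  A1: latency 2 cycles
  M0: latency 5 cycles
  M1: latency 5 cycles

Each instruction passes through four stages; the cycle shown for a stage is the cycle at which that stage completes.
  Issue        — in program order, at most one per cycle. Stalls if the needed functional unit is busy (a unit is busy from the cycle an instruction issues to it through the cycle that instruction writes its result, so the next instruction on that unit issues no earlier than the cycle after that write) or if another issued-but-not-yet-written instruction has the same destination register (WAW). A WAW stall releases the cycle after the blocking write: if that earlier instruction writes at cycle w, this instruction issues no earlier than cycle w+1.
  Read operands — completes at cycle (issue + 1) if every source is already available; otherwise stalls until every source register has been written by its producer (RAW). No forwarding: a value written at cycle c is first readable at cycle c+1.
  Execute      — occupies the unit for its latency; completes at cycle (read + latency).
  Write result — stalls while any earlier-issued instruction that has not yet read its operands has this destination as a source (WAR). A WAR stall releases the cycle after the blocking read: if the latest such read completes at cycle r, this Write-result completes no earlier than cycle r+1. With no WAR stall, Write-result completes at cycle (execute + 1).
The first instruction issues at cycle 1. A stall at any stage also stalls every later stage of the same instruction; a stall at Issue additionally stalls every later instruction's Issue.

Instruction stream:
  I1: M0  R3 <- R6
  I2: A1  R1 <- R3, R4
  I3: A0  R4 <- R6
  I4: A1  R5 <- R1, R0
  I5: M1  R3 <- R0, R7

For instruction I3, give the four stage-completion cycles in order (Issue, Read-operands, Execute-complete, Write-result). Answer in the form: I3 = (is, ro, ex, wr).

I1  is:1  ro:2  ex:7  wr:8
I2  is:2  ro:9  ex:11  wr:12  — RAW R3: wait I1 write@8
I3  is:3  ro:4  ex:5  wr:10  — WAR R4: wait I2 read@9
I4  is:13  ro:14  ex:16  wr:17  — struct: A1 busy until I2 writes@12
I5  is:14  ro:15  ex:20  wr:21

I3 = (3, 4, 5, 10)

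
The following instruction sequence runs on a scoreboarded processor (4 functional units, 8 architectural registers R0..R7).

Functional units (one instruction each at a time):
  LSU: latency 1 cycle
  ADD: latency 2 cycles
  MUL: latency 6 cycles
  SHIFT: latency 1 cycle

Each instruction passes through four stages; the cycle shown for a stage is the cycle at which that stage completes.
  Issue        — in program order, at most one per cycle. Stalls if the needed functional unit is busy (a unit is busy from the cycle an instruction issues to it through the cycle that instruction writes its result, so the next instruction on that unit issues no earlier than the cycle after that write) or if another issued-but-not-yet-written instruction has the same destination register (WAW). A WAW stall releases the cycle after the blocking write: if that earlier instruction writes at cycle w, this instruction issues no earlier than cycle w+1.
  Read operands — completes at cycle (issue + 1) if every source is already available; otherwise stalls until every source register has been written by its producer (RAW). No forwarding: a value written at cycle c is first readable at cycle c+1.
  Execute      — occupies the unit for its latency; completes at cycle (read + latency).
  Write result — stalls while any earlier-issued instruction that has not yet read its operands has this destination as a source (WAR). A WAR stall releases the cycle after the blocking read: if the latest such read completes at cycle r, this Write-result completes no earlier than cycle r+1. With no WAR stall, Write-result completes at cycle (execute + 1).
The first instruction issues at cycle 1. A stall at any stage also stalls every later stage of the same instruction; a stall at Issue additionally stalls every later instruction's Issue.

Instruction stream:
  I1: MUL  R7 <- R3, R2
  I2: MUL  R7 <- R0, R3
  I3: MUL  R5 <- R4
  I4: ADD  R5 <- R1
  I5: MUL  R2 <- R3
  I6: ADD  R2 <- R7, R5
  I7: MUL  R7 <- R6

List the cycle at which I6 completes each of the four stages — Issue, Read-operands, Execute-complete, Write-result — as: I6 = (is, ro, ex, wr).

t=1  I1→MUL
t=2  I1 RO
t=8  I1 EX
t=9  I1 WR R7
t=10  I2→MUL
t=11  I2 RO
t=17  I2 EX
t=18  I2 WR R7
t=19  I3→MUL
t=20  I3 RO
t=26  I3 EX
t=27  I3 WR R5
t=28  I4→ADD
t=29  I4 RO, I5→MUL
t=30  I5 RO
t=31  I4 EX
t=32  I4 WR R5
t=36  I5 EX
t=37  I5 WR R2
t=38  I6→ADD
t=39  I6 RO, I7→MUL
t=40  I7 RO
t=41  I6 EX
t=42  I6 WR R2
t=46  I7 EX
t=47  I7 WR R7

I6 = (38, 39, 41, 42)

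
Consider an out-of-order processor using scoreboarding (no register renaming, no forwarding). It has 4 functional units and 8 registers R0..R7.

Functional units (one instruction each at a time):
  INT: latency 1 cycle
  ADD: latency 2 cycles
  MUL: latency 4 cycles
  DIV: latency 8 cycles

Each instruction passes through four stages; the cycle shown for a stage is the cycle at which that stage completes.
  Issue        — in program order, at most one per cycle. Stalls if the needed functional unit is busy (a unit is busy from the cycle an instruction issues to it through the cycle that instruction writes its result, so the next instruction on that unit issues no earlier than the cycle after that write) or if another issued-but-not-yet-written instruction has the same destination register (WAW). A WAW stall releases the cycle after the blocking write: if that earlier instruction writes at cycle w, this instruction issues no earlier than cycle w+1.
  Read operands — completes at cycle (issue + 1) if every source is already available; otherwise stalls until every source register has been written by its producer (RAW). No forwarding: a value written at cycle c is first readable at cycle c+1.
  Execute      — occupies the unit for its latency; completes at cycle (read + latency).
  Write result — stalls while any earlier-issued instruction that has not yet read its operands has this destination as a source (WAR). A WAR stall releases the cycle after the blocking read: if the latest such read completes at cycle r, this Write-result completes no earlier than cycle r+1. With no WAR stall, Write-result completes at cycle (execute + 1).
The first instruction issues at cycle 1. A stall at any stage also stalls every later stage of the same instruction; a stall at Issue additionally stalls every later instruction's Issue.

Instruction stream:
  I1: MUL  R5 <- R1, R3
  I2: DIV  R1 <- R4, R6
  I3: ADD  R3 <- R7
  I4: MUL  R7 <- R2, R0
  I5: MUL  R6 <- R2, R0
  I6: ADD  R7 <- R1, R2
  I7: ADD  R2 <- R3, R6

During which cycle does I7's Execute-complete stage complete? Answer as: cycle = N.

cycle = 24

cycle 1: I1 dispatched to MUL
cycle 2: I1 operands ready | I2 dispatched to DIV
cycle 3: I2 operands ready | I3 dispatched to ADD
cycle 4: I3 operands ready
cycle 6: I1 complete | I3 complete
cycle 7: R5←I1 | R3←I3
cycle 8: I4 dispatched to MUL
cycle 9: I4 operands ready
cycle 11: I2 complete
cycle 12: R1←I2
cycle 13: I4 complete
cycle 14: R7←I4
cycle 15: I5 dispatched to MUL
cycle 16: I5 operands ready | I6 dispatched to ADD
cycle 17: I6 operands ready
cycle 19: I6 complete
cycle 20: I5 complete | R7←I6
cycle 21: R6←I5 | I7 dispatched to ADD
cycle 22: I7 operands ready
cycle 24: I7 complete
cycle 25: R2←I7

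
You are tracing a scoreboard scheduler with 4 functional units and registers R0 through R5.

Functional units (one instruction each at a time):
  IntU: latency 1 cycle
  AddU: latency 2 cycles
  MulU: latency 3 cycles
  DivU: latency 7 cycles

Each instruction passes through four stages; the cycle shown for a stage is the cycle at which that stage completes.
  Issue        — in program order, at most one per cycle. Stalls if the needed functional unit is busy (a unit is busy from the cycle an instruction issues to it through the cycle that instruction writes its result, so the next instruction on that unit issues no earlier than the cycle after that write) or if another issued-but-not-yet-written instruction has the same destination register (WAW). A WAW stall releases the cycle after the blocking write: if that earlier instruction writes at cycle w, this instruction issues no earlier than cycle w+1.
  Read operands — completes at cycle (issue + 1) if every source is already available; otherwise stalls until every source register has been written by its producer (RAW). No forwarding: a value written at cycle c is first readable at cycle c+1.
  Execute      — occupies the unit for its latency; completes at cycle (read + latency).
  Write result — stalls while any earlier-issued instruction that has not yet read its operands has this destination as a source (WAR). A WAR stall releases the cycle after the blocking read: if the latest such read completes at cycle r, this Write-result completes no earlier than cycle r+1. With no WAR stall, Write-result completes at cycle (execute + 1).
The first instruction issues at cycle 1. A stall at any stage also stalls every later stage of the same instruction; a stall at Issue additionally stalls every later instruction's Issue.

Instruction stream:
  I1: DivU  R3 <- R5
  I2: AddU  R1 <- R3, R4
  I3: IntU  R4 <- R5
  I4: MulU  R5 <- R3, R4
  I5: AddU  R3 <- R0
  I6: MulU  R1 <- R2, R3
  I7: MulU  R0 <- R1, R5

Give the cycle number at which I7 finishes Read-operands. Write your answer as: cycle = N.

cycle = 26

cycle 1: I1 dispatched to DivU
cycle 2: I1 operands ready, I2 dispatched to AddU
cycle 3: I3 dispatched to IntU
cycle 4: I3 operands ready, I4 dispatched to MulU
cycle 5: I3 complete
cycle 9: I1 complete
cycle 10: R3←I1
cycle 11: I2 operands ready
cycle 12: R4←I3
cycle 13: I2 complete, I4 operands ready
cycle 14: R1←I2
cycle 15: I5 dispatched to AddU
cycle 16: I4 complete, I5 operands ready
cycle 17: R5←I4
cycle 18: I5 complete, I6 dispatched to MulU
cycle 19: R3←I5
cycle 20: I6 operands ready
cycle 23: I6 complete
cycle 24: R1←I6
cycle 25: I7 dispatched to MulU
cycle 26: I7 operands ready
cycle 29: I7 complete
cycle 30: R0←I7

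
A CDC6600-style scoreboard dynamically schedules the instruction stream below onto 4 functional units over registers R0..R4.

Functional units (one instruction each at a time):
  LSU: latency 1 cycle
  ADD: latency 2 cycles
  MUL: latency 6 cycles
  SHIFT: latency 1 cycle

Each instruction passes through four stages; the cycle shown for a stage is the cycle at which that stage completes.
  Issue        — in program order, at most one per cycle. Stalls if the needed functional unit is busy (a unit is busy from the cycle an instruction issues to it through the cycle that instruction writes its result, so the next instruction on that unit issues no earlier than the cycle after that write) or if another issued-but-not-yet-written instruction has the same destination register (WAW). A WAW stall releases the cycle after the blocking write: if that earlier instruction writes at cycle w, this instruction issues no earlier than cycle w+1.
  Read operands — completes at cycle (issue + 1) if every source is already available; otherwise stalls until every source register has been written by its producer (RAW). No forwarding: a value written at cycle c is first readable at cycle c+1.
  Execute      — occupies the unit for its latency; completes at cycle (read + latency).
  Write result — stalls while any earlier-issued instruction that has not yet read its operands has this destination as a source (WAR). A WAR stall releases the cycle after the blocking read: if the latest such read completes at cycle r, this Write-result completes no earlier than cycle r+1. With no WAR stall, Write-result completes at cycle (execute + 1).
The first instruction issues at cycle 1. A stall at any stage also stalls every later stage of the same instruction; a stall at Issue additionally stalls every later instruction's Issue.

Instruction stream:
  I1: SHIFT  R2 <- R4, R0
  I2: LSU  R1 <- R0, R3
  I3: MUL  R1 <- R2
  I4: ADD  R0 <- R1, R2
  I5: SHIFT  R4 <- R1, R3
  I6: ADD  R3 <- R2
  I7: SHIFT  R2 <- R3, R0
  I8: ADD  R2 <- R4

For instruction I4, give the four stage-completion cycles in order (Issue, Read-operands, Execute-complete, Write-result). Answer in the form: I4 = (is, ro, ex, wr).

[1] issue I1 (SHIFT)
[2] I1 read-ops | issue I2 (LSU)
[3] I1 finished on SHIFT | I2 read-ops
[4] I1→R2 | I2 finished on LSU
[5] I2→R1
[6] issue I3 (MUL)
[7] I3 read-ops | issue I4 (ADD)
[8] issue I5 (SHIFT)
[13] I3 finished on MUL
[14] I3→R1
[15] I4 read-ops | I5 read-ops
[16] I5 finished on SHIFT
[17] I4 finished on ADD | I5→R4
[18] I4→R0
[19] issue I6 (ADD)
[20] I6 read-ops | issue I7 (SHIFT)
[22] I6 finished on ADD
[23] I6→R3
[24] I7 read-ops
[25] I7 finished on SHIFT
[26] I7→R2
[27] issue I8 (ADD)
[28] I8 read-ops
[30] I8 finished on ADD
[31] I8→R2

I4 = (7, 15, 17, 18)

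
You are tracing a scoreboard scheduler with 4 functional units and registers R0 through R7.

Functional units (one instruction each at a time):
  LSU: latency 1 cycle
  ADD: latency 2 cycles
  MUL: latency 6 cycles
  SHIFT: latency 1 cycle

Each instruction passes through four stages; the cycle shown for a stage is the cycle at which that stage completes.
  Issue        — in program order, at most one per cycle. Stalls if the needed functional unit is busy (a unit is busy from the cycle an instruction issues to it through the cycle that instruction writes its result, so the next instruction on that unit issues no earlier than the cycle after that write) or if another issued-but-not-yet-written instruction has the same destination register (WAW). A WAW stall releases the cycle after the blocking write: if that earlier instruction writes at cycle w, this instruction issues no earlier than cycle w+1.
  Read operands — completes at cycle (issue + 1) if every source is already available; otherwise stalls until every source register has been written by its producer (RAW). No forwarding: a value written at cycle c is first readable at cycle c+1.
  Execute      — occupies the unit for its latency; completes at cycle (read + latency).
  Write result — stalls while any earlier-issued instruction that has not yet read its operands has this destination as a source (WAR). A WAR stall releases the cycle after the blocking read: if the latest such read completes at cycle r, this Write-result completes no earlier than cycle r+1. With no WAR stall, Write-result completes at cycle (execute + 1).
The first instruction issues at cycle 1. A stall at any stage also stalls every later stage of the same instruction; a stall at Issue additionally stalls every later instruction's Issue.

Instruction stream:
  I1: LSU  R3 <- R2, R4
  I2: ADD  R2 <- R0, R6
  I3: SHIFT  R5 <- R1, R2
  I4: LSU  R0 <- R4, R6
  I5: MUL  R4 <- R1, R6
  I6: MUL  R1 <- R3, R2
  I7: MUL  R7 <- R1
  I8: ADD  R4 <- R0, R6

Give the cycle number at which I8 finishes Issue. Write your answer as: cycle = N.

cycle = 25

[1] issue I1 (LSU)
[2] I1 read-ops | issue I2 (ADD)
[3] I1 finished on LSU | I2 read-ops | issue I3 (SHIFT)
[4] I1→R3
[5] I2 finished on ADD | issue I4 (LSU)
[6] I2→R2 | I4 read-ops | issue I5 (MUL)
[7] I3 read-ops | I4 finished on LSU | I5 read-ops
[8] I3 finished on SHIFT | I4→R0
[9] I3→R5
[13] I5 finished on MUL
[14] I5→R4
[15] issue I6 (MUL)
[16] I6 read-ops
[22] I6 finished on MUL
[23] I6→R1
[24] issue I7 (MUL)
[25] I7 read-ops | issue I8 (ADD)
[26] I8 read-ops
[28] I8 finished on ADD
[29] I8→R4
[31] I7 finished on MUL
[32] I7→R7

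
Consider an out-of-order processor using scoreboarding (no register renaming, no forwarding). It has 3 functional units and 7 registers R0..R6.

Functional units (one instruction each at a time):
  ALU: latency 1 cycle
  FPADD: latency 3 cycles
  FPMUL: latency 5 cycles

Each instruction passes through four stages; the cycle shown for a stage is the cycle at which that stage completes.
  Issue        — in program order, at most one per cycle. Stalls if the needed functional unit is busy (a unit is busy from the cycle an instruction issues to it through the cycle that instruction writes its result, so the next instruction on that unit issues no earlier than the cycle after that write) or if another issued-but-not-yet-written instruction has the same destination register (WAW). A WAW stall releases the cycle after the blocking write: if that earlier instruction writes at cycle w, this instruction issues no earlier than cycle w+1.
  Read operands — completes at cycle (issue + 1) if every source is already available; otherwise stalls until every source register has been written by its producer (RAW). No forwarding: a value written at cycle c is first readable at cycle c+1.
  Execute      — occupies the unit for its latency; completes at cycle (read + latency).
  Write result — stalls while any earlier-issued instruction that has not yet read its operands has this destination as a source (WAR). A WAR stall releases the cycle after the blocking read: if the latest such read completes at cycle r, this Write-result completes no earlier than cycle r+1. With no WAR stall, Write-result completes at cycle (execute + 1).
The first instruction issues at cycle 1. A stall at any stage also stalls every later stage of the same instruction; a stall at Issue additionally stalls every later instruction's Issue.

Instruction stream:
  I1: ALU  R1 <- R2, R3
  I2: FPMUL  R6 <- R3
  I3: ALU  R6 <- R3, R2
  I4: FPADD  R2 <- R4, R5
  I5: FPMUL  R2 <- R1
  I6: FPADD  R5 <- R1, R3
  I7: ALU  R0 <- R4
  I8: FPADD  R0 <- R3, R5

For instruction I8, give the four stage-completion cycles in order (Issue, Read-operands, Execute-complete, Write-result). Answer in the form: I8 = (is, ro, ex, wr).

[I1] 1/2/3/4
[I2] 2/3/8/9
[I3] 10/11/12/13  (WAW R6: wait I2 write@9)
[I4] 11/12/15/16
[I5] 17/18/23/24  (WAW R2: wait I4 write@16)
[I6] 18/19/22/23
[I7] 19/20/21/22
[I8] 24/25/28/29  (struct: FPADD busy until I6 writes@23)

I8 = (24, 25, 28, 29)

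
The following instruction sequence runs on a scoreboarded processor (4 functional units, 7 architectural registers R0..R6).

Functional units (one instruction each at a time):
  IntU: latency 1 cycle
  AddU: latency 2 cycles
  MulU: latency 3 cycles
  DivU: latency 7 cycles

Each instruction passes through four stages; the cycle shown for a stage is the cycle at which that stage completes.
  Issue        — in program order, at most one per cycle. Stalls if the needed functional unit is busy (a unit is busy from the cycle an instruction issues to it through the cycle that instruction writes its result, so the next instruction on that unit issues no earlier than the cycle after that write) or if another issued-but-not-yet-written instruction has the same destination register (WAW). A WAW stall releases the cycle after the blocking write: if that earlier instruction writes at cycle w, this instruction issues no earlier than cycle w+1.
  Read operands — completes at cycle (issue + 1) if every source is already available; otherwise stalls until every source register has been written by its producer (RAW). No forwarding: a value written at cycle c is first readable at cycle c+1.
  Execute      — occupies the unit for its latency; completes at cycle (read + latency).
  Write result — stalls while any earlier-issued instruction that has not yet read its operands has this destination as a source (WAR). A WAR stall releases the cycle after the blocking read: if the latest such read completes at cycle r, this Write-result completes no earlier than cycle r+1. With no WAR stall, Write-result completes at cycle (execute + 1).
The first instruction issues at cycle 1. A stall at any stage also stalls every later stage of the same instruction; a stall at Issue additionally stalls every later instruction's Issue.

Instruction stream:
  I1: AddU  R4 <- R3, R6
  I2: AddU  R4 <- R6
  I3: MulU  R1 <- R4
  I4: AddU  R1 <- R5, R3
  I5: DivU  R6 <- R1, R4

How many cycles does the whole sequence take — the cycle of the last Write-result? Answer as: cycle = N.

cycle = 29

I1: IS=1 RO=2 EX=4 WR=5
I2: IS=6 RO=7 EX=9 WR=10  [struct: AddU busy until I1 writes@5]
I3: IS=7 RO=11 EX=14 WR=15  [RAW R4: wait I2 write@10]
I4: IS=16 RO=17 EX=19 WR=20  [WAW R1: wait I3 write@15]
I5: IS=17 RO=21 EX=28 WR=29  [RAW R1: wait I4 write@20]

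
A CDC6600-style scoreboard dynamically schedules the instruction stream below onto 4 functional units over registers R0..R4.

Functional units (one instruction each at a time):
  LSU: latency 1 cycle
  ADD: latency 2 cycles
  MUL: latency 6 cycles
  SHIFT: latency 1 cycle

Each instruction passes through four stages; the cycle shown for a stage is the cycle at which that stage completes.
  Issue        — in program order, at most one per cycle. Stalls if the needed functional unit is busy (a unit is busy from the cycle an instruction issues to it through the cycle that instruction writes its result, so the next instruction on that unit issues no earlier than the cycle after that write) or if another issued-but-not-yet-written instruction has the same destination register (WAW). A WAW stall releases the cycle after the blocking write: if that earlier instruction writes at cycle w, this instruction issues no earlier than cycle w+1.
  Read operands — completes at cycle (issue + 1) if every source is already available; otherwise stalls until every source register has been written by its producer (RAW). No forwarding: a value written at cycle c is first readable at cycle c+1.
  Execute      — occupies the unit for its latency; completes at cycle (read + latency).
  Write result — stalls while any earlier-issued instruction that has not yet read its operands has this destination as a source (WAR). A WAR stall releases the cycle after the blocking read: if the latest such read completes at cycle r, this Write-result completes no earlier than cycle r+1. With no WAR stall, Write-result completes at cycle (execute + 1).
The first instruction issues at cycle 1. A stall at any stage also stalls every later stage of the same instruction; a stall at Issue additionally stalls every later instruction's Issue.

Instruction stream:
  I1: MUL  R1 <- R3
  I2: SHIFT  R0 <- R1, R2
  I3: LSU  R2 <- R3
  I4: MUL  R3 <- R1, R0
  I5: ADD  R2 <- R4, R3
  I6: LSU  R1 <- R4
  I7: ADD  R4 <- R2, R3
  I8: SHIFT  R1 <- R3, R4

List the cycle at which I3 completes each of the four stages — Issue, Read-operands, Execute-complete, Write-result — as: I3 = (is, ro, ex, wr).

I3 = (3, 4, 5, 11)

I1: IS=1 RO=2 EX=8 WR=9
I2: IS=2 RO=10 EX=11 WR=12  [RAW R1: wait I1 write@9]
I3: IS=3 RO=4 EX=5 WR=11  [WAR R2: wait I2 read@10]
I4: IS=10 RO=13 EX=19 WR=20  [struct: MUL busy until I1 writes@9; RAW R0: wait I2 write@12]
I5: IS=12 RO=21 EX=23 WR=24  [WAW R2: wait I3 write@11; RAW R3: wait I4 write@20]
I6: IS=13 RO=14 EX=15 WR=16
I7: IS=25 RO=26 EX=28 WR=29  [struct: ADD busy until I5 writes@24]
I8: IS=26 RO=30 EX=31 WR=32  [RAW R4: wait I7 write@29]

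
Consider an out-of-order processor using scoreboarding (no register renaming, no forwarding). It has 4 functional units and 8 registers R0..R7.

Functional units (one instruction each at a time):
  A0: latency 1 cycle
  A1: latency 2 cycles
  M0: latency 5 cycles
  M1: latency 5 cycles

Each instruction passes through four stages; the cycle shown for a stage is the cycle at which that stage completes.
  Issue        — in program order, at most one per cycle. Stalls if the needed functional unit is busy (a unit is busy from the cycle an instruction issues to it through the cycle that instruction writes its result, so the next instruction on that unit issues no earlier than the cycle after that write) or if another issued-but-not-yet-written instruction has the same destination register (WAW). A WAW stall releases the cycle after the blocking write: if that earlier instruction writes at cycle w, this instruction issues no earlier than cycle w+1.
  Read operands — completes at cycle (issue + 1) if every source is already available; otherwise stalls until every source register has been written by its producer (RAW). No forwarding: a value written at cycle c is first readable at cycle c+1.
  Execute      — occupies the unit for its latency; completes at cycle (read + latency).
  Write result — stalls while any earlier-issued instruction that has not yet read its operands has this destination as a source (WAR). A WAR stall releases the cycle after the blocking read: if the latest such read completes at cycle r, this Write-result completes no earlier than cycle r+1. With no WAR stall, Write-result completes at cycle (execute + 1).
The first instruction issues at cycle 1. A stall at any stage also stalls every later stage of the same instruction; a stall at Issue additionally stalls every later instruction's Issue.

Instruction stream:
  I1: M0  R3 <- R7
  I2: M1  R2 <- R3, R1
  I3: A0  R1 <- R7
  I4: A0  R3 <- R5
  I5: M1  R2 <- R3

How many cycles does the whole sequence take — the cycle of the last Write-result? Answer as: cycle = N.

cycle = 23

[1] I1→M0
[2] I1 RO | I2→M1
[3] I3→A0
[4] I3 RO
[5] I3 EX
[7] I1 EX
[8] I1 WR R3
[9] I2 RO
[10] I3 WR R1
[11] I4→A0
[12] I4 RO
[13] I4 EX
[14] I2 EX | I4 WR R3
[15] I2 WR R2
[16] I5→M1
[17] I5 RO
[22] I5 EX
[23] I5 WR R2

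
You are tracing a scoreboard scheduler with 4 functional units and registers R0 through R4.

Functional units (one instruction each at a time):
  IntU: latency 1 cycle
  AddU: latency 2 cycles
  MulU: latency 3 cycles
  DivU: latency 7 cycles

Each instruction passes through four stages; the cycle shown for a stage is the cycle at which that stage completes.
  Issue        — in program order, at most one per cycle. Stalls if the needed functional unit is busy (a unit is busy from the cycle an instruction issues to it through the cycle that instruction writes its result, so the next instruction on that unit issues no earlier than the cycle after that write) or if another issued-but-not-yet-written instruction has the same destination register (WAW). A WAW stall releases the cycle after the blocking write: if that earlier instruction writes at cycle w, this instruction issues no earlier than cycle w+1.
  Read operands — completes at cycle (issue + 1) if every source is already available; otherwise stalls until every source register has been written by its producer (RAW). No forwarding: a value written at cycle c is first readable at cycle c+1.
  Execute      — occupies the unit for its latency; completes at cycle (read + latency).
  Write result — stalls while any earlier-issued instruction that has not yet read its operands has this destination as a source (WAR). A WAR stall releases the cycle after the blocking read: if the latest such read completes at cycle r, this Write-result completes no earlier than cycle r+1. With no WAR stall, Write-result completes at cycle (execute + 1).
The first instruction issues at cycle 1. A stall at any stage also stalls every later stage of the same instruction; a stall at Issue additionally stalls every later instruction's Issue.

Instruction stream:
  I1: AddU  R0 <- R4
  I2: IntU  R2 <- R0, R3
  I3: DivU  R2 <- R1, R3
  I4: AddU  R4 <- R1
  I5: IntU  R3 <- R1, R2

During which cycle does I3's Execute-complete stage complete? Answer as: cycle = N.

cycle = 17

t=1  I1 dispatched to AddU
t=2  I1 operands ready; I2 dispatched to IntU
t=4  I1 complete
t=5  R0←I1
t=6  I2 operands ready
t=7  I2 complete
t=8  R2←I2
t=9  I3 dispatched to DivU
t=10  I3 operands ready; I4 dispatched to AddU
t=11  I4 operands ready; I5 dispatched to IntU
t=13  I4 complete
t=14  R4←I4
t=17  I3 complete
t=18  R2←I3
t=19  I5 operands ready
t=20  I5 complete
t=21  R3←I5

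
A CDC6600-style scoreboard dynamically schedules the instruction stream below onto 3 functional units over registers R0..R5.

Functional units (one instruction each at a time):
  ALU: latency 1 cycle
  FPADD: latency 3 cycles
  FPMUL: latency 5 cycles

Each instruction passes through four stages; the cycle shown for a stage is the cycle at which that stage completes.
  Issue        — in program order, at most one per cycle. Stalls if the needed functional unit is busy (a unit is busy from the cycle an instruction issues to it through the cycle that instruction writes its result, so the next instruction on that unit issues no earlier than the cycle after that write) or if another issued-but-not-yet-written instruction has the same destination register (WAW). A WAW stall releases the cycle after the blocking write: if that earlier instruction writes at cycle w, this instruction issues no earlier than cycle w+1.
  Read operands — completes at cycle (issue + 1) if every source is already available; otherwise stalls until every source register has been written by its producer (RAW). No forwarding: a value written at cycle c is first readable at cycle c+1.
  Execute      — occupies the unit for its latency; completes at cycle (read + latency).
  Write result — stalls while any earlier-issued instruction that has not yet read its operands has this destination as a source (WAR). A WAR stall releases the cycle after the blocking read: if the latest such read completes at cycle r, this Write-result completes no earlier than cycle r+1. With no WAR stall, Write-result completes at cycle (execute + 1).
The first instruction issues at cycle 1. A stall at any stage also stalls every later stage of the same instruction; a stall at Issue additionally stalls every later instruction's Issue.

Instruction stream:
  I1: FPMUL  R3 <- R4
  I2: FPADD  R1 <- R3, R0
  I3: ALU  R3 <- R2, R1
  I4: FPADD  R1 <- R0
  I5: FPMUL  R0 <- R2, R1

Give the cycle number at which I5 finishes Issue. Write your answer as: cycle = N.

I1  is:1  ro:2  ex:7  wr:8
I2  is:2  ro:9  ex:12  wr:13  — RAW R3: wait I1 write@8
I3  is:9  ro:14  ex:15  wr:16  — WAW R3: wait I1 write@8, RAW R1: wait I2 write@13
I4  is:14  ro:15  ex:18  wr:19  — struct: FPADD busy until I2 writes@13
I5  is:15  ro:20  ex:25  wr:26  — RAW R1: wait I4 write@19

cycle = 15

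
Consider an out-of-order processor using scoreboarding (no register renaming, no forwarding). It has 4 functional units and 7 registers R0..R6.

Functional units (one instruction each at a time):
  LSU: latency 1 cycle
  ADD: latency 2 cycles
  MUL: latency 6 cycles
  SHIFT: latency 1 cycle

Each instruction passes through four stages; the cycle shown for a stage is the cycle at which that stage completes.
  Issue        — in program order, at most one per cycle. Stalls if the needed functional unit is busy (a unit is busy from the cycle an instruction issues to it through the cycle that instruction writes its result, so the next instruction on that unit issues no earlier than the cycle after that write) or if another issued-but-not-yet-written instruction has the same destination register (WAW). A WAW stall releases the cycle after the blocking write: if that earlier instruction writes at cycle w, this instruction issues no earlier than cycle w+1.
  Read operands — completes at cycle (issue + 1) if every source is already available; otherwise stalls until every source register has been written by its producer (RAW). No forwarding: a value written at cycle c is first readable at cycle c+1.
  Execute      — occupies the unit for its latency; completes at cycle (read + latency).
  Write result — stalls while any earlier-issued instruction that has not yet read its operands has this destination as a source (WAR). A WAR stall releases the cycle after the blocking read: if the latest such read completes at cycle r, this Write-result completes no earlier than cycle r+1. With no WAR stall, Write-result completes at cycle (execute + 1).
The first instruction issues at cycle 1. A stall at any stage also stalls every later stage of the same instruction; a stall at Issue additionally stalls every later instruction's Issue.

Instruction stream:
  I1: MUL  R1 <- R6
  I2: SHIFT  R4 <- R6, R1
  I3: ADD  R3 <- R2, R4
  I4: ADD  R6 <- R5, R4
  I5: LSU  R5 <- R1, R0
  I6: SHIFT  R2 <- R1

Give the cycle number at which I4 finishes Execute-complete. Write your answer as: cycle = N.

cycle = 20

t=1  issue I1 (MUL)
t=2  I1 read-ops · issue I2 (SHIFT)
t=3  issue I3 (ADD)
t=8  I1 finished on MUL
t=9  I1→R1
t=10  I2 read-ops
t=11  I2 finished on SHIFT
t=12  I2→R4
t=13  I3 read-ops
t=15  I3 finished on ADD
t=16  I3→R3
t=17  issue I4 (ADD)
t=18  I4 read-ops · issue I5 (LSU)
t=19  I5 read-ops · issue I6 (SHIFT)
t=20  I4 finished on ADD · I5 finished on LSU · I6 read-ops
t=21  I4→R6 · I5→R5 · I6 finished on SHIFT
t=22  I6→R2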